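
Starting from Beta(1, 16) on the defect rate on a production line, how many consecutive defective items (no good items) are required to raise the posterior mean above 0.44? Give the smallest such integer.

k = 12

After k defective items and 0 good items the posterior is Beta(1+k, 16), with mean (1+k)/(1+16+k).
Set (1+k)/(17+k) > 0.44 and solve: k > (0.44·17 − 1)/(1 − 0.44) = 11.571.
The smallest integer exceeding 11.571 is 12.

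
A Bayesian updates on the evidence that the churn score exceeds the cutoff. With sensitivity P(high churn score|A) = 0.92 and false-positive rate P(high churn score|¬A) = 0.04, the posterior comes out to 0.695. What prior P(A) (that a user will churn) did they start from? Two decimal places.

P(A) = 0.09

Bayes' rule in odds form gives O(A|E) = O(A)·[P(E|A)/P(E|¬A)], hence O(A) = O(A|E)/LR.
Posterior odds = 0.695/(1−0.695) = 2.2787. LR = 0.92/0.04 = 23.0000.
Prior odds = 2.2787/23.0000 = 0.0991, so P(A) = 0.0991/(1+0.0991) ≈ 0.09.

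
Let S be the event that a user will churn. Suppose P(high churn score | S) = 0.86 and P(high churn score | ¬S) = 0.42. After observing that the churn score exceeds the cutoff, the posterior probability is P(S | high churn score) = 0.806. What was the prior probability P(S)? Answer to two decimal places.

Bayes' rule in odds form gives O(S|E) = O(S)·[P(E|S)/P(E|¬S)], hence O(S) = O(S|E)/LR.
Posterior odds = 0.806/(1−0.806) = 4.1546. LR = 0.86/0.42 = 2.0476.
Prior odds = 4.1546/2.0476 = 2.0290, so P(S) = 2.0290/(1+2.0290) ≈ 0.67.

P(S) = 0.67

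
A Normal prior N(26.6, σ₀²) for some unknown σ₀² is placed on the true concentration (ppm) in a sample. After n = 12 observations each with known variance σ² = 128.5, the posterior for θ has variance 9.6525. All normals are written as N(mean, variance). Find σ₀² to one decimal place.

σ₀² = 97.9

Posterior precision equals prior precision plus data precision: 1/σ_n² = 1/σ₀² + n/σ².
So 1/σ₀² = 1/9.6525 − 12/128.5 = 0.103600 − 0.093385 = 0.010215.
Hence σ₀² = 1/0.010215 ≈ 97.9.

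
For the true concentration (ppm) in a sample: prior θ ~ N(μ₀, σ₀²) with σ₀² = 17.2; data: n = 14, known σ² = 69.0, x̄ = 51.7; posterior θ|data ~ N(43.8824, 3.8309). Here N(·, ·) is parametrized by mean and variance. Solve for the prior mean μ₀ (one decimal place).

μ₀ = 16.6

With known observation variance, the Normal–Normal posterior has precision τ_n = τ₀ + n/σ² and mean μ_n = (τ₀μ₀ + (n/σ²)x̄)/τ_n.
Here τ₀ = 1/17.2 = 0.058140 and τ_data = 14/69.0 = 0.202899, so τ_n = 0.261039.
Rearranging for μ₀: μ₀ = (μ_n·τ_n − τ_data·x̄)/τ₀ = (43.8824·0.261039 − 0.202899·51.7) / 0.058140 = 0.965140/0.058140 ≈ 16.6.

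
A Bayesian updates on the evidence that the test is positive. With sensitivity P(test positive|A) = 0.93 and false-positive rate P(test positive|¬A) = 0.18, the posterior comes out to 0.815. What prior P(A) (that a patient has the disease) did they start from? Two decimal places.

P(A) = 0.46

Bayes' rule in odds form gives O(A|E) = O(A)·[P(E|A)/P(E|¬A)], hence O(A) = O(A|E)/LR.
Posterior odds = 0.815/(1−0.815) = 4.4054. LR = 0.93/0.18 = 5.1667.
Prior odds = 4.4054/5.1667 = 0.8527, so P(A) = 0.8527/(1+0.8527) ≈ 0.46.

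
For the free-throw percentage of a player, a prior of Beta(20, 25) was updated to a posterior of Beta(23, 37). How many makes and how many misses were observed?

3 makes and 12 misses

A Beta(a, b) prior with s successes and f failures in binomial data gives a Beta(a+s, b+f) posterior.
Match parameters: s=23−20=3, f=37−25=12.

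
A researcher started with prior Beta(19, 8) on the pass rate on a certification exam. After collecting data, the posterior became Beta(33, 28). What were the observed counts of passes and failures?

14 passes and 20 failures

A Beta(α, β) prior with s successes and f failures in binomial data gives a Beta(α+s, β+f) posterior.
Match parameters: s=33−19=14, f=28−8=20.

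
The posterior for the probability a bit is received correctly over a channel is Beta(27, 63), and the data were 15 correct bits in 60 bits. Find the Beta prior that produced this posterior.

Beta(12, 18)

Beta is conjugate to the binomial likelihood: posterior = Beta(a+s, b+f).
Subtract the data counts: 27−15=12, 63−45=18.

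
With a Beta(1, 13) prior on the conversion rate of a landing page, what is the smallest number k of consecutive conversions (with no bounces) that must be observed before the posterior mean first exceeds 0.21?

After k conversions and 0 bounces the posterior is Beta(1+k, 13), with mean (1+k)/(1+13+k).
Set (1+k)/(14+k) > 0.21 and solve: k > (0.21·14 − 1)/(1 − 0.21) = 2.456.
The smallest integer exceeding 2.456 is 3.

k = 3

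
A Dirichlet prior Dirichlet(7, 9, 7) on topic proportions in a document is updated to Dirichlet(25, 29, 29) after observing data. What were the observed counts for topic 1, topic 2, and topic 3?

For a Dirichlet(α) prior with multinomial counts c, the posterior is Dirichlet(α + c) componentwise.
Counts are posterior − prior componentwise: 25−7=18, 29−9=20, 29−7=22.

counts (18, 20, 22)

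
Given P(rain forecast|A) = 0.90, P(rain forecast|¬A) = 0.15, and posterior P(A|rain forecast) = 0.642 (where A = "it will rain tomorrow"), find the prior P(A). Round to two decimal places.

Bayes' rule in odds form gives O(A|E) = O(A)·[P(E|A)/P(E|¬A)], hence O(A) = O(A|E)/LR.
Posterior odds = 0.642/(1−0.642) = 1.7933. LR = 0.90/0.15 = 6.0000.
Prior odds = 1.7933/6.0000 = 0.2989, so P(A) = 0.2989/(1+0.2989) ≈ 0.23.

P(A) = 0.23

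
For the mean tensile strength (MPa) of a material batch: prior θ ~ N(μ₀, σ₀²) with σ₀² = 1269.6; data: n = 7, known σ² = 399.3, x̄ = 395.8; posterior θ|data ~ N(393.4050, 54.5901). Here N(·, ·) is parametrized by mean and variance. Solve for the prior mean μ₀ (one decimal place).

μ₀ = 340.1

The posterior mean is a precision-weighted average: μ_n = (τ₀μ₀ + τ_data·x̄)/(τ₀+τ_data), with τ₀=1/σ₀² and τ_data=n/σ².
Here τ₀ = 1/1269.6 = 0.000788 and τ_data = 7/399.3 = 0.017531, so τ_n = 0.018319.
Rearranging for μ₀: μ₀ = (μ_n·τ_n − τ_data·x̄)/τ₀ = (393.4050·0.018319 − 0.017531·395.8) / 0.000788 = 0.268016/0.000788 ≈ 340.1.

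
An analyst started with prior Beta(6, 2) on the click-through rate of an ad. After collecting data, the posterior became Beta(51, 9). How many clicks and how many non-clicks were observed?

Under Beta–binomial conjugacy the posterior parameters are (a+s, b+f).
So s = 51 − 6 = 45 and f = 9 − 2 = 7.

45 clicks and 7 non-clicks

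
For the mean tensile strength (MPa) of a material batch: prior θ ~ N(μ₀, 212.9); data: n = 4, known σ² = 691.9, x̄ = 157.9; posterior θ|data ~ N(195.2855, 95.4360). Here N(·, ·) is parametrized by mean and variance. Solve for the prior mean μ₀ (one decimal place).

With known observation variance, the Normal–Normal posterior has precision τ_n = τ₀ + n/σ² and mean μ_n = (τ₀μ₀ + (n/σ²)x̄)/τ_n.
Here τ₀ = 1/212.9 = 0.004697 and τ_data = 4/691.9 = 0.005781, so τ_n = 0.010478.
Rearranging for μ₀: μ₀ = (μ_n·τ_n − τ_data·x̄)/τ₀ = (195.2855·0.010478 − 0.005781·157.9) / 0.004697 = 1.133382/0.004697 ≈ 241.3.

μ₀ = 241.3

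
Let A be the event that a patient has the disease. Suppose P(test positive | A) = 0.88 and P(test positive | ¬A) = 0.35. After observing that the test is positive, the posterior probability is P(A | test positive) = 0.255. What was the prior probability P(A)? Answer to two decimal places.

In odds form, posterior odds = prior odds × likelihood ratio, so prior odds = posterior odds ÷ LR.
Posterior odds = 0.255/(1−0.255) = 0.3423. LR = 0.88/0.35 = 2.5143.
Prior odds = 0.3423/2.5143 = 0.1361, so P(A) = 0.1361/(1+0.1361) ≈ 0.12.

P(A) = 0.12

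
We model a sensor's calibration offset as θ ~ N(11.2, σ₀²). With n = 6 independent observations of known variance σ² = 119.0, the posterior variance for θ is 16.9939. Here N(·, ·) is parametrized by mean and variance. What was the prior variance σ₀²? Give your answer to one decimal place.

σ₀² = 118.7

Posterior precision equals prior precision plus data precision: 1/σ_n² = 1/σ₀² + n/σ².
So 1/σ₀² = 1/16.9939 − 6/119.0 = 0.058845 − 0.050420 = 0.008425.
Hence σ₀² = 1/0.008425 ≈ 118.7.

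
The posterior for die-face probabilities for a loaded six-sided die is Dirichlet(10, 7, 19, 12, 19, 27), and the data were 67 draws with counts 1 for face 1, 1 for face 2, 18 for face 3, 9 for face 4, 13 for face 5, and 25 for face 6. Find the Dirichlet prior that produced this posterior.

Dirichlet(9, 6, 1, 3, 6, 2)

For a Dirichlet(α) prior with multinomial counts c, the posterior is Dirichlet(α + c) componentwise.
Subtract each count from the matching posterior parameter: 10−1=9, 7−1=6, 19−18=1, 12−9=3, 19−13=6, 27−25=2.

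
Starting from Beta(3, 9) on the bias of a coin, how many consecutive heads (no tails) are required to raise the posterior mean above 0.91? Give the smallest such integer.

k = 89

After k heads and 0 tails the posterior is Beta(3+k, 9), with mean (3+k)/(3+9+k).
Set (3+k)/(12+k) > 0.91 and solve: k > (0.91·12 − 3)/(1 − 0.91) = 88.000.
The smallest integer exceeding 88.000 is 89.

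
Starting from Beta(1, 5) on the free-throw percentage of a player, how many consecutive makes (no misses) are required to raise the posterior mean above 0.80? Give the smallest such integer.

After k makes and 0 misses the posterior is Beta(1+k, 5), with mean (1+k)/(1+5+k).
Set (1+k)/(6+k) > 0.80 and solve: k > (0.80·6 − 1)/(1 − 0.80) = 19.000.
The smallest integer exceeding 19.000 is 20.

k = 20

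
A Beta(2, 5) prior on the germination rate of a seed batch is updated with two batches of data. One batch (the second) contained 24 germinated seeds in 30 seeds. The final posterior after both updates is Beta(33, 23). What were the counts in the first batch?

Sequential conjugate updates are equivalent to a single update on the pooled data, so total successes = posterior α − prior α and total failures = posterior β − prior β.
Total across both batches: 33−2=31 germinated seeds, 23−5=18 non-germinating seeds.
Subtract the second batch: 31−24=7 germinated seeds and 18−6=12 non-germinating seeds.

7 germinated seeds and 12 non-germinating seeds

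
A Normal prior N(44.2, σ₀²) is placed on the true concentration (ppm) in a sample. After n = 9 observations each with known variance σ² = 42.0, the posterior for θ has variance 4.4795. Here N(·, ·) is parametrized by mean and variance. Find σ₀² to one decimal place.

σ₀² = 111.7

Posterior precision equals prior precision plus data precision: 1/σ_n² = 1/σ₀² + n/σ².
So 1/σ₀² = 1/4.4795 − 9/42.0 = 0.223239 − 0.214286 = 0.008953.
Hence σ₀² = 1/0.008953 ≈ 111.7.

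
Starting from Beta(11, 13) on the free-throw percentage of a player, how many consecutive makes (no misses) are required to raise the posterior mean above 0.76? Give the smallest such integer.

After k makes and 0 misses the posterior is Beta(11+k, 13), with mean (11+k)/(11+13+k).
Set (11+k)/(24+k) > 0.76 and solve: k > (0.76·24 − 11)/(1 − 0.76) = 30.167.
The smallest integer exceeding 30.167 is 31, and checking k=31: (42)/(55) = 0.7636 > 0.76.

k = 31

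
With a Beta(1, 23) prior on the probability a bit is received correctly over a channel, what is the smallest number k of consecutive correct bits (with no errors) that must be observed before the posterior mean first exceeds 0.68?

k = 48

After k correct bits and 0 errors the posterior is Beta(1+k, 23), with mean (1+k)/(1+23+k).
Set (1+k)/(24+k) > 0.68 and solve: k > (0.68·24 − 1)/(1 − 0.68) = 47.875.
The smallest integer exceeding 47.875 is 48, and checking k=48: (49)/(72) = 0.6806 > 0.68.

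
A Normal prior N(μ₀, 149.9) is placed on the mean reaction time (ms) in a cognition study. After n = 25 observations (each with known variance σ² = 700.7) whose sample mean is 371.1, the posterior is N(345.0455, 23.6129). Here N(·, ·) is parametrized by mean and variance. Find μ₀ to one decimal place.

μ₀ = 205.7

The posterior mean is a precision-weighted average: μ_n = (τ₀μ₀ + τ_data·x̄)/(τ₀+τ_data), with τ₀=1/σ₀² and τ_data=n/σ².
Here τ₀ = 1/149.9 = 0.006671 and τ_data = 25/700.7 = 0.035679, so τ_n = 0.042350.
Rearranging for μ₀: μ₀ = (μ_n·τ_n − τ_data·x̄)/τ₀ = (345.0455·0.042350 − 0.035679·371.1) / 0.006671 = 1.372200/0.006671 ≈ 205.7.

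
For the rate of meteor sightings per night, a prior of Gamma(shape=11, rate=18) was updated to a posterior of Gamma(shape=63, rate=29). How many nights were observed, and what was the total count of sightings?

n = 11 nights with total 52 sightings

A Gamma(α, β) prior (rate parametrization) on a Poisson rate with n observations summing to S gives posterior Gamma(α+S, β+n).
Matching: Σxᵢ = 63 − 11 = 52 and n = 29 − 18 = 11.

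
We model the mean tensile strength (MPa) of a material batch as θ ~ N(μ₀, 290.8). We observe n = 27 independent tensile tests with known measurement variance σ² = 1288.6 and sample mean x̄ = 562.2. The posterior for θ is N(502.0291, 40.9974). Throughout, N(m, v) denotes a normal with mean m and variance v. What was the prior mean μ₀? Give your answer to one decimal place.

With known observation variance, the Normal–Normal posterior has precision τ_n = τ₀ + n/σ² and mean μ_n = (τ₀μ₀ + (n/σ²)x̄)/τ_n.
Here τ₀ = 1/290.8 = 0.003439 and τ_data = 27/1288.6 = 0.020953, so τ_n = 0.024392.
Rearranging for μ₀: μ₀ = (μ_n·τ_n − τ_data·x̄)/τ₀ = (502.0291·0.024392 − 0.020953·562.2) / 0.003439 = 0.465717/0.003439 ≈ 135.4.

μ₀ = 135.4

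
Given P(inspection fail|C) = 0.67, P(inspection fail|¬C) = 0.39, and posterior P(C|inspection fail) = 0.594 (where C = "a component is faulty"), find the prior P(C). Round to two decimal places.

P(C) = 0.46

In odds form, posterior odds = prior odds × likelihood ratio, so prior odds = posterior odds ÷ LR.
Posterior odds = 0.594/(1−0.594) = 1.4631. LR = 0.67/0.39 = 1.7179.
Prior odds = 1.4631/1.7179 = 0.8517, so P(C) = 0.8517/(1+0.8517) ≈ 0.46.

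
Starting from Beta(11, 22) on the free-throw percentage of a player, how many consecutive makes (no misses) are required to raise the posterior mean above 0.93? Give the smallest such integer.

k = 282

After k makes and 0 misses the posterior is Beta(11+k, 22), with mean (11+k)/(11+22+k).
Set (11+k)/(33+k) > 0.93 and solve: k > (0.93·33 − 11)/(1 − 0.93) = 281.286.
The smallest integer exceeding 281.286 is 282, and checking k=282: (293)/(315) = 0.9302 > 0.93.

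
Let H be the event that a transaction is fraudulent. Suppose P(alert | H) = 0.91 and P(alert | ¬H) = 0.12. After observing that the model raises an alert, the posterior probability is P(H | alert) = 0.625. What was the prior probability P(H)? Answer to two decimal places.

P(H) = 0.18

Bayes' rule in odds form gives O(H|E) = O(H)·[P(E|H)/P(E|¬H)], hence O(H) = O(H|E)/LR.
Posterior odds = 0.625/(1−0.625) = 1.6667. LR = 0.91/0.12 = 7.5833.
Prior odds = 1.6667/7.5833 = 0.2198, so P(H) = 0.2198/(1+0.2198) ≈ 0.18.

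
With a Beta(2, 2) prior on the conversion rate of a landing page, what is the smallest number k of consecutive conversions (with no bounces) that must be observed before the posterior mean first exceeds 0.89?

k = 15

After k conversions and 0 bounces the posterior is Beta(2+k, 2), with mean (2+k)/(2+2+k).
Set (2+k)/(4+k) > 0.89 and solve: k > (0.89·4 − 2)/(1 − 0.89) = 14.182.
The smallest integer exceeding 14.182 is 15, and checking k=15: (17)/(19) = 0.8947 > 0.89.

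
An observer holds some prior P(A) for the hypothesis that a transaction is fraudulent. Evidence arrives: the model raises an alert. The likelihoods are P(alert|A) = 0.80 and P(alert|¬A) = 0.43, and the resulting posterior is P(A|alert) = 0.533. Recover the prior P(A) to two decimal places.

Bayes' rule in odds form gives O(A|E) = O(A)·[P(E|A)/P(E|¬A)], hence O(A) = O(A|E)/LR.
Posterior odds = 0.533/(1−0.533) = 1.1413. LR = 0.80/0.43 = 1.8605.
Prior odds = 1.1413/1.8605 = 0.6134, so P(A) = 0.6134/(1+0.6134) ≈ 0.38.

P(A) = 0.38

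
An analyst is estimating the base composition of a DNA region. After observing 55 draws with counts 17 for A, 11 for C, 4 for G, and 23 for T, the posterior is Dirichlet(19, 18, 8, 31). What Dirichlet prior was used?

For a Dirichlet(α) prior with multinomial counts c, the posterior is Dirichlet(α + c) componentwise.
Subtract each count from the matching posterior parameter: 19−17=2, 18−11=7, 8−4=4, 31−23=8.

Dirichlet(2, 7, 4, 8)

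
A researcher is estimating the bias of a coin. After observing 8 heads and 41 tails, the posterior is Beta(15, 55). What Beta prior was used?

Beta is conjugate to the binomial likelihood: posterior = Beta(a+s, b+f).
So a = 15 − 8 = 7 and b = 55 − 41 = 14.

Beta(7, 14)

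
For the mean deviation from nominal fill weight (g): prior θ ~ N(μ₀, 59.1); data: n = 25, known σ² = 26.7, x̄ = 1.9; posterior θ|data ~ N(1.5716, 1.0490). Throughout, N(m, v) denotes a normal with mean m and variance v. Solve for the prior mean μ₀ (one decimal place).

μ₀ = -16.6

With known observation variance, the Normal–Normal posterior has precision τ_n = τ₀ + n/σ² and mean μ_n = (τ₀μ₀ + (n/σ²)x̄)/τ_n.
Here τ₀ = 1/59.1 = 0.016920 and τ_data = 25/26.7 = 0.936330, so τ_n = 0.953250.
Rearranging for μ₀: μ₀ = (μ_n·τ_n − τ_data·x̄)/τ₀ = (1.5716·0.953250 − 0.936330·1.9) / 0.016920 = -0.280899/0.016920 ≈ -16.6.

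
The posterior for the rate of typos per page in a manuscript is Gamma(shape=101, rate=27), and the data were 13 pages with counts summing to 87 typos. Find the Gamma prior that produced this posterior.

A Gamma(α, β) prior (rate parametrization) on a Poisson rate with n observations summing to S gives posterior Gamma(α+S, β+n).
So α = 101 − 87 = 14 and β = 27 − 13 = 14.

Gamma(shape=14, rate=14)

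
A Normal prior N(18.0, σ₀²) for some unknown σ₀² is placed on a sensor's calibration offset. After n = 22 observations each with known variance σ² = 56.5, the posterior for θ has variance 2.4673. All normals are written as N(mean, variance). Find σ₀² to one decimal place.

Posterior precision equals prior precision plus data precision: 1/σ_n² = 1/σ₀² + n/σ².
So 1/σ₀² = 1/2.4673 − 22/56.5 = 0.405301 − 0.389381 = 0.015920.
Hence σ₀² = 1/0.015920 ≈ 62.8.

σ₀² = 62.8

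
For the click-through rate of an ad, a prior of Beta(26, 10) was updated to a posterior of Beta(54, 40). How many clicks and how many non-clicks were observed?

Beta is conjugate to the binomial likelihood: posterior = Beta(a+s, b+f).
Match parameters: s=54−26=28, f=40−10=30.

28 clicks and 30 non-clicks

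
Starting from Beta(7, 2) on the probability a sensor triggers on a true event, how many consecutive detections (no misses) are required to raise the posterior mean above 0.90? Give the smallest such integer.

After k detections and 0 misses the posterior is Beta(7+k, 2), with mean (7+k)/(7+2+k).
Set (7+k)/(9+k) > 0.90 and solve: k > (0.90·9 − 7)/(1 − 0.90) = 11.000.
The smallest integer exceeding 11.000 is 12.

k = 12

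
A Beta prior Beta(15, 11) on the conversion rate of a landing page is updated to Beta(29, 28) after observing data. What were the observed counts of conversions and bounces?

14 conversions and 17 bounces

Under Beta–binomial conjugacy the posterior parameters are (α+s, β+f).
Match parameters: s=29−15=14, f=28−11=17.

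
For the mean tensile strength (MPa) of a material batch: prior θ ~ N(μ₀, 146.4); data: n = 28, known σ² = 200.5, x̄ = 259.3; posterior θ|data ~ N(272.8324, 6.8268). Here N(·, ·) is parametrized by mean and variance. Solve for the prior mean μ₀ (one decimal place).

μ₀ = 549.5

The posterior mean is a precision-weighted average: μ_n = (τ₀μ₀ + τ_data·x̄)/(τ₀+τ_data), with τ₀=1/σ₀² and τ_data=n/σ².
Here τ₀ = 1/146.4 = 0.006831 and τ_data = 28/200.5 = 0.139651, so τ_n = 0.146482.
Rearranging for μ₀: μ₀ = (μ_n·τ_n − τ_data·x̄)/τ₀ = (272.8324·0.146482 − 0.139651·259.3) / 0.006831 = 3.753531/0.006831 ≈ 549.5.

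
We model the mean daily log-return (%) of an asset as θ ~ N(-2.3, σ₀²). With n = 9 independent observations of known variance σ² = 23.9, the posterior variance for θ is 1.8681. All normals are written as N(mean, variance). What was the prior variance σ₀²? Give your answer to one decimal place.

σ₀² = 6.3

For the Normal–Normal model with known σ², precisions add: τ_n = τ₀ + n/σ².
So 1/σ₀² = 1/1.8681 − 9/23.9 = 0.535303 − 0.376569 = 0.158734.
Hence σ₀² = 1/0.158734 ≈ 6.3.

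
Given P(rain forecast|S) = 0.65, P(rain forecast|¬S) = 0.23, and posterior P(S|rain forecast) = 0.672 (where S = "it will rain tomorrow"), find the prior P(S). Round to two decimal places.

In odds form, posterior odds = prior odds × likelihood ratio, so prior odds = posterior odds ÷ LR.
Posterior odds = 0.672/(1−0.672) = 2.0488. LR = 0.65/0.23 = 2.8261.
Prior odds = 2.0488/2.8261 = 0.7250, so P(S) = 0.7250/(1+0.7250) ≈ 0.42.

P(S) = 0.42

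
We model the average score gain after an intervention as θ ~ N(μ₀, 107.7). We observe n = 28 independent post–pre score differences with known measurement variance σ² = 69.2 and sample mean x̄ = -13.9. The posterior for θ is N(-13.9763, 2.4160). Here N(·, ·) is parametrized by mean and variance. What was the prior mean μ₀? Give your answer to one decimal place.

μ₀ = -17.3

With known observation variance, the Normal–Normal posterior has precision τ_n = τ₀ + n/σ² and mean μ_n = (τ₀μ₀ + (n/σ²)x̄)/τ_n.
Here τ₀ = 1/107.7 = 0.009285 and τ_data = 28/69.2 = 0.404624, so τ_n = 0.413909.
Rearranging for μ₀: μ₀ = (μ_n·τ_n − τ_data·x̄)/τ₀ = (-13.9763·0.413909 − 0.404624·-13.9) / 0.009285 = -0.160643/0.009285 ≈ -17.3.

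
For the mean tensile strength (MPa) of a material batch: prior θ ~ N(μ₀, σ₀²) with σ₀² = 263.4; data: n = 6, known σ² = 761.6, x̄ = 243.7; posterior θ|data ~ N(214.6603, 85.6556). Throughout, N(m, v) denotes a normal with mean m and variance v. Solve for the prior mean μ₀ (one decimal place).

μ₀ = 154.4

The posterior mean is a precision-weighted average: μ_n = (τ₀μ₀ + τ_data·x̄)/(τ₀+τ_data), with τ₀=1/σ₀² and τ_data=n/σ².
Here τ₀ = 1/263.4 = 0.003797 and τ_data = 6/761.6 = 0.007878, so τ_n = 0.011675.
Rearranging for μ₀: μ₀ = (μ_n·τ_n − τ_data·x̄)/τ₀ = (214.6603·0.011675 − 0.007878·243.7) / 0.003797 = 0.586290/0.003797 ≈ 154.4.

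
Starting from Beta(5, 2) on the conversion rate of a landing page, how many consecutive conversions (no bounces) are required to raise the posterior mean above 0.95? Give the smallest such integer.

After k conversions and 0 bounces the posterior is Beta(5+k, 2), with mean (5+k)/(5+2+k).
Set (5+k)/(7+k) > 0.95 and solve: k > (0.95·7 − 5)/(1 − 0.95) = 33.000.
The smallest integer exceeding 33.000 is 34.

k = 34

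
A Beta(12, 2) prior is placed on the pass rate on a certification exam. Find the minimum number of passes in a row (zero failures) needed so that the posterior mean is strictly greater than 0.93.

k = 15

After k passes and 0 failures the posterior is Beta(12+k, 2), with mean (12+k)/(12+2+k).
Set (12+k)/(14+k) > 0.93 and solve: k > (0.93·14 − 12)/(1 − 0.93) = 14.571.
The smallest integer exceeding 14.571 is 15, and checking k=15: (27)/(29) = 0.9310 > 0.93.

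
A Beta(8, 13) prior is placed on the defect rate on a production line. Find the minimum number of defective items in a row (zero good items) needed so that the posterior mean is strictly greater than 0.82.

k = 52

After k defective items and 0 good items the posterior is Beta(8+k, 13), with mean (8+k)/(8+13+k).
Set (8+k)/(21+k) > 0.82 and solve: k > (0.82·21 − 8)/(1 − 0.82) = 51.222.
The smallest integer exceeding 51.222 is 52, and checking k=52: (60)/(73) = 0.8219 > 0.82.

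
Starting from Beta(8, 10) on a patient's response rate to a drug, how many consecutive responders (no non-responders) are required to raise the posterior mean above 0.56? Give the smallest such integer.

k = 5

After k responders and 0 non-responders the posterior is Beta(8+k, 10), with mean (8+k)/(8+10+k).
Set (8+k)/(18+k) > 0.56 and solve: k > (0.56·18 − 8)/(1 − 0.56) = 4.727.
The smallest integer exceeding 4.727 is 5.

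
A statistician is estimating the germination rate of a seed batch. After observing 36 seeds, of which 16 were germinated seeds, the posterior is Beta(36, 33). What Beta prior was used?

Beta(20, 13)

Under Beta–binomial conjugacy the posterior parameters are (α+s, β+f).
So α = 36 − 16 = 20 and β = 33 − 20 = 13.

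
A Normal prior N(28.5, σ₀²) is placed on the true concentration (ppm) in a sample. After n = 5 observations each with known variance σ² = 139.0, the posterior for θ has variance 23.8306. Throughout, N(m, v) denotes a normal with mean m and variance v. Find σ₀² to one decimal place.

σ₀² = 166.9

Posterior precision equals prior precision plus data precision: 1/σ_n² = 1/σ₀² + n/σ².
So 1/σ₀² = 1/23.8306 − 5/139.0 = 0.041963 − 0.035971 = 0.005992.
Hence σ₀² = 1/0.005992 ≈ 166.9.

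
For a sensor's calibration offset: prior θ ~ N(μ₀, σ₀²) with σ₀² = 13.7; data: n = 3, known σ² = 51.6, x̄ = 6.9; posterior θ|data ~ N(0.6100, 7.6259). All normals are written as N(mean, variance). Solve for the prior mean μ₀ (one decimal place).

μ₀ = -4.4

With known observation variance, the Normal–Normal posterior has precision τ_n = τ₀ + n/σ² and mean μ_n = (τ₀μ₀ + (n/σ²)x̄)/τ_n.
Here τ₀ = 1/13.7 = 0.072993 and τ_data = 3/51.6 = 0.058140, so τ_n = 0.131133.
Rearranging for μ₀: μ₀ = (μ_n·τ_n − τ_data·x̄)/τ₀ = (0.6100·0.131133 − 0.058140·6.9) / 0.072993 = -0.321175/0.072993 ≈ -4.4.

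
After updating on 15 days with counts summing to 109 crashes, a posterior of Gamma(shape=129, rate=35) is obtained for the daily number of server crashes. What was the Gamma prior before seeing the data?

A Gamma(α, β) prior (rate parametrization) on a Poisson rate with n observations summing to S gives posterior Gamma(α+S, β+n).
So α = 129 − 109 = 20 and β = 35 − 15 = 20.

Gamma(shape=20, rate=20)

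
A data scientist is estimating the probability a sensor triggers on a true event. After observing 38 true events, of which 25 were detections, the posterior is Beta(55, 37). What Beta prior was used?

Beta(30, 24)

A Beta(α, β) prior with s successes and f failures in binomial data gives a Beta(α+s, β+f) posterior.
Subtract the data counts: 55−25=30, 37−13=24.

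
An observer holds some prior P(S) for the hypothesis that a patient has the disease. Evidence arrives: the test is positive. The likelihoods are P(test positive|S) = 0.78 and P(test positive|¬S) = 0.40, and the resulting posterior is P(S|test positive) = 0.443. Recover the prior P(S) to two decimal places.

P(S) = 0.29

Bayes' rule in odds form gives O(S|E) = O(S)·[P(E|S)/P(E|¬S)], hence O(S) = O(S|E)/LR.
Posterior odds = 0.443/(1−0.443) = 0.7953. LR = 0.78/0.40 = 1.9500.
Prior odds = 0.7953/1.9500 = 0.4078, so P(S) = 0.4078/(1+0.4078) ≈ 0.29.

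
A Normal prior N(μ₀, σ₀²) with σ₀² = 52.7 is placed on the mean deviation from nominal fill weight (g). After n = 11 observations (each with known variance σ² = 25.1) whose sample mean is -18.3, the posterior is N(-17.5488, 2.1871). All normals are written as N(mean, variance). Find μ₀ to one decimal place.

The posterior mean is a precision-weighted average: μ_n = (τ₀μ₀ + τ_data·x̄)/(τ₀+τ_data), with τ₀=1/σ₀² and τ_data=n/σ².
Here τ₀ = 1/52.7 = 0.018975 and τ_data = 11/25.1 = 0.438247, so τ_n = 0.457222.
Rearranging for μ₀: μ₀ = (μ_n·τ_n − τ_data·x̄)/τ₀ = (-17.5488·0.457222 − 0.438247·-18.3) / 0.018975 = -0.003777/0.018975 ≈ -0.2.

μ₀ = -0.2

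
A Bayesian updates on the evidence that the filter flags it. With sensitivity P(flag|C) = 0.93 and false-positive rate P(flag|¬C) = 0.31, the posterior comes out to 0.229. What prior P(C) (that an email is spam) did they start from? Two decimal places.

Bayes' rule in odds form gives O(C|E) = O(C)·[P(E|C)/P(E|¬C)], hence O(C) = O(C|E)/LR.
Posterior odds = 0.229/(1−0.229) = 0.2970. LR = 0.93/0.31 = 3.0000.
Prior odds = 0.2970/3.0000 = 0.0990, so P(C) = 0.0990/(1+0.0990) ≈ 0.09.

P(C) = 0.09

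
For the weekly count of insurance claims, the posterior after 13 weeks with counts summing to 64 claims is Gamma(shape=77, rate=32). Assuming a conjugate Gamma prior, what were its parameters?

Gamma(shape=13, rate=19)

Gamma–Poisson conjugacy: posterior shape = α + Σxᵢ, posterior rate = β + n.
So α = 77 − 64 = 13 and β = 32 − 13 = 19.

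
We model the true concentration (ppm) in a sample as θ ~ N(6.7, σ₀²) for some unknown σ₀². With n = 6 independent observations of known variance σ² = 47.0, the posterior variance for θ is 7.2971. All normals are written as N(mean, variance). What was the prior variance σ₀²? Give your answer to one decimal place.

σ₀² = 106.6

For the Normal–Normal model with known σ², precisions add: τ_n = τ₀ + n/σ².
So 1/σ₀² = 1/7.2971 − 6/47.0 = 0.137041 − 0.127660 = 0.009381.
Hence σ₀² = 1/0.009381 ≈ 106.6.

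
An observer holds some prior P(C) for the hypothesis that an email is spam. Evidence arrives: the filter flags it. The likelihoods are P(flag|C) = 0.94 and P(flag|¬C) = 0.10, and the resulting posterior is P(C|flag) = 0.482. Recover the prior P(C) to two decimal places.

Bayes' rule in odds form gives O(C|E) = O(C)·[P(E|C)/P(E|¬C)], hence O(C) = O(C|E)/LR.
Posterior odds = 0.482/(1−0.482) = 0.9305. LR = 0.94/0.10 = 9.4000.
Prior odds = 0.9305/9.4000 = 0.0990, so P(C) = 0.0990/(1+0.0990) ≈ 0.09.

P(C) = 0.09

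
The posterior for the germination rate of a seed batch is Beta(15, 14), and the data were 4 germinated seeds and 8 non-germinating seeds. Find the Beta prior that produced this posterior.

A Beta(α, β) prior with s successes and f failures in binomial data gives a Beta(α+s, β+f) posterior.
So α = 15 − 4 = 11 and β = 14 − 8 = 6.

Beta(11, 6)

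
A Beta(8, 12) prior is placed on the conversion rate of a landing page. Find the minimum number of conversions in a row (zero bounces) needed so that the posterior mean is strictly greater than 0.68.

k = 18

After k conversions and 0 bounces the posterior is Beta(8+k, 12), with mean (8+k)/(8+12+k).
Set (8+k)/(20+k) > 0.68 and solve: k > (0.68·20 − 8)/(1 − 0.68) = 17.500.
The smallest integer exceeding 17.500 is 18.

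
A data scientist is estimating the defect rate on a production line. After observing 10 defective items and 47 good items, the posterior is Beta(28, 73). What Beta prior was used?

A Beta(a, b) prior with s successes and f failures in binomial data gives a Beta(a+s, b+f) posterior.
So a = 28 − 10 = 18 and b = 73 − 47 = 26.

Beta(18, 26)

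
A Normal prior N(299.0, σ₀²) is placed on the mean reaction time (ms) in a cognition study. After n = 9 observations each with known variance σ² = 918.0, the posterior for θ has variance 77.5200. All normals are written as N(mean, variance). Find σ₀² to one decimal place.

For the Normal–Normal model with known σ², precisions add: τ_n = τ₀ + n/σ².
So 1/σ₀² = 1/77.5200 − 9/918.0 = 0.012900 − 0.009804 = 0.003096.
Hence σ₀² = 1/0.003096 ≈ 323.0.

σ₀² = 323.0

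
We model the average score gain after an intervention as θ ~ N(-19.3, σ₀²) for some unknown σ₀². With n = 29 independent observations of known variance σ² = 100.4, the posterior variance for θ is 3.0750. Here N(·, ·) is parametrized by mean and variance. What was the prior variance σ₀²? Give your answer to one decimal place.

Posterior precision equals prior precision plus data precision: 1/σ_n² = 1/σ₀² + n/σ².
So 1/σ₀² = 1/3.0750 − 29/100.4 = 0.325203 − 0.288845 = 0.036358.
Hence σ₀² = 1/0.036358 ≈ 27.5.

σ₀² = 27.5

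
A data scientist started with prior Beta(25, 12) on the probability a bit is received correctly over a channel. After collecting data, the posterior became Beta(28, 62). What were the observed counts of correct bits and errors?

Under Beta–binomial conjugacy the posterior parameters are (α+s, β+f).
Match parameters: s=28−25=3, f=62−12=50.

3 correct bits and 50 errors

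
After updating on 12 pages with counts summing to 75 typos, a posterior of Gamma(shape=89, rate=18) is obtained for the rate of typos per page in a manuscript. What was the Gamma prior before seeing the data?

Gamma–Poisson conjugacy: posterior shape = α + Σxᵢ, posterior rate = β + n.
So α = 89 − 75 = 14 and β = 18 − 12 = 6.

Gamma(shape=14, rate=6)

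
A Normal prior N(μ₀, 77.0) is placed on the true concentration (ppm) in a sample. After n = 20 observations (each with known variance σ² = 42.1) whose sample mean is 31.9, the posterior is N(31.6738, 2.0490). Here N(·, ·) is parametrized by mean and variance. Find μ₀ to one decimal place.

The posterior mean is a precision-weighted average: μ_n = (τ₀μ₀ + τ_data·x̄)/(τ₀+τ_data), with τ₀=1/σ₀² and τ_data=n/σ².
Here τ₀ = 1/77.0 = 0.012987 and τ_data = 20/42.1 = 0.475059, so τ_n = 0.488046.
Rearranging for μ₀: μ₀ = (μ_n·τ_n − τ_data·x̄)/τ₀ = (31.6738·0.488046 − 0.475059·31.9) / 0.012987 = 0.303889/0.012987 ≈ 23.4.

μ₀ = 23.4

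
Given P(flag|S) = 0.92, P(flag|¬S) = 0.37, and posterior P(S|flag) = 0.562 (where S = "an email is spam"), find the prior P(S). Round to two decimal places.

Bayes' rule in odds form gives O(S|E) = O(S)·[P(E|S)/P(E|¬S)], hence O(S) = O(S|E)/LR.
Posterior odds = 0.562/(1−0.562) = 1.2831. LR = 0.92/0.37 = 2.4865.
Prior odds = 1.2831/2.4865 = 0.5160, so P(S) = 0.5160/(1+0.5160) ≈ 0.34.

P(S) = 0.34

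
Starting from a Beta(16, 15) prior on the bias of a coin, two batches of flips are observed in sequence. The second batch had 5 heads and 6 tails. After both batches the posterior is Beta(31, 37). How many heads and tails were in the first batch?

10 heads and 16 tails

Because Beta–binomial updating is additive in the counts, the combined data contributed (α_post−α_prior, β_post−β_prior) successes and failures.
Total across both batches: 31−16=15 heads, 37−15=22 tails.
Subtract the second batch: 15−5=10 heads and 22−6=16 tails.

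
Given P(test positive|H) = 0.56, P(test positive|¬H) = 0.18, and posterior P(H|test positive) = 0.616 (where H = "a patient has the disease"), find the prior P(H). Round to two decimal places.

P(H) = 0.34

Bayes' rule in odds form gives O(H|E) = O(H)·[P(E|H)/P(E|¬H)], hence O(H) = O(H|E)/LR.
Posterior odds = 0.616/(1−0.616) = 1.6042. LR = 0.56/0.18 = 3.1111.
Prior odds = 1.6042/3.1111 = 0.5156, so P(H) = 0.5156/(1+0.5156) ≈ 0.34.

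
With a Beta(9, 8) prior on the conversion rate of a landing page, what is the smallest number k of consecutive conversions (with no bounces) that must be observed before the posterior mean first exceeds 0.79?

After k conversions and 0 bounces the posterior is Beta(9+k, 8), with mean (9+k)/(9+8+k).
Set (9+k)/(17+k) > 0.79 and solve: k > (0.79·17 − 9)/(1 − 0.79) = 21.095.
The smallest integer exceeding 21.095 is 22.

k = 22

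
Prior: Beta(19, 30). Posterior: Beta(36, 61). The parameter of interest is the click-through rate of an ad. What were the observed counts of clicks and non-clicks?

Beta is conjugate to the binomial likelihood: posterior = Beta(a+s, b+f).
So s = 36 − 19 = 17 and f = 61 − 30 = 31.

17 clicks and 31 non-clicks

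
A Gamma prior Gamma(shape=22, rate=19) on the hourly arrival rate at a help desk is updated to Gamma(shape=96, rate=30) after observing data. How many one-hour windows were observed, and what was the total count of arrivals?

A Gamma(α, β) prior (rate parametrization) on a Poisson rate with n observations summing to S gives posterior Gamma(α+S, β+n).
Matching: Σxᵢ = 96 − 22 = 74 and n = 30 − 19 = 11.

n = 11 one-hour windows with total 74 arrivals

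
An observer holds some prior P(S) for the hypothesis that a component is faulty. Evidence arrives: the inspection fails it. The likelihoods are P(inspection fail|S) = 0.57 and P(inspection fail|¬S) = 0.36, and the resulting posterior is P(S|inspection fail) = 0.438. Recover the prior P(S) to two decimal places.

P(S) = 0.33

Bayes' rule in odds form gives O(S|E) = O(S)·[P(E|S)/P(E|¬S)], hence O(S) = O(S|E)/LR.
Posterior odds = 0.438/(1−0.438) = 0.7794. LR = 0.57/0.36 = 1.5833.
Prior odds = 0.7794/1.5833 = 0.4923, so P(S) = 0.4923/(1+0.4923) ≈ 0.33.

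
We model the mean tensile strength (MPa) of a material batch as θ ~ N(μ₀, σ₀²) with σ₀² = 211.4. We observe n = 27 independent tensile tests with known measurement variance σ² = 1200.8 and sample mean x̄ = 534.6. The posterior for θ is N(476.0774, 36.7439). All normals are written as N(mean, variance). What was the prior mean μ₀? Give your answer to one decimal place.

The posterior mean is a precision-weighted average: μ_n = (τ₀μ₀ + τ_data·x̄)/(τ₀+τ_data), with τ₀=1/σ₀² and τ_data=n/σ².
Here τ₀ = 1/211.4 = 0.004730 and τ_data = 27/1200.8 = 0.022485, so τ_n = 0.027215.
Rearranging for μ₀: μ₀ = (μ_n·τ_n − τ_data·x̄)/τ₀ = (476.0774·0.027215 − 0.022485·534.6) / 0.004730 = 0.935965/0.004730 ≈ 197.9.

μ₀ = 197.9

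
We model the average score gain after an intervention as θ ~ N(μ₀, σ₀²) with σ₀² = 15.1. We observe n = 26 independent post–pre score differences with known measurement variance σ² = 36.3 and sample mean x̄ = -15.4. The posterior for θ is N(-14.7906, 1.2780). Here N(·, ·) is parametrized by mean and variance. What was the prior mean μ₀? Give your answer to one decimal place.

μ₀ = -8.2

With known observation variance, the Normal–Normal posterior has precision τ_n = τ₀ + n/σ² and mean μ_n = (τ₀μ₀ + (n/σ²)x̄)/τ_n.
Here τ₀ = 1/15.1 = 0.066225 and τ_data = 26/36.3 = 0.716253, so τ_n = 0.782478.
Rearranging for μ₀: μ₀ = (μ_n·τ_n − τ_data·x̄)/τ₀ = (-14.7906·0.782478 − 0.716253·-15.4) / 0.066225 = -0.543023/0.066225 ≈ -8.2.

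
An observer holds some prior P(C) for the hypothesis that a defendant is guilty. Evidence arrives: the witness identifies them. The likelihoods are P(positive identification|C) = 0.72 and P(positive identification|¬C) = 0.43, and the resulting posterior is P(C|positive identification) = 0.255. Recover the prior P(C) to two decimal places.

P(C) = 0.17

In odds form, posterior odds = prior odds × likelihood ratio, so prior odds = posterior odds ÷ LR.
Posterior odds = 0.255/(1−0.255) = 0.3423. LR = 0.72/0.43 = 1.6744.
Prior odds = 0.3423/1.6744 = 0.2044, so P(C) = 0.2044/(1+0.2044) ≈ 0.17.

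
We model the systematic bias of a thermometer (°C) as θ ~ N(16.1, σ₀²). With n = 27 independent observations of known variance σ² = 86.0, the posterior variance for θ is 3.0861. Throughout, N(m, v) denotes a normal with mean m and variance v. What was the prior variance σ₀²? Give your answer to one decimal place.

σ₀² = 99.2

For the Normal–Normal model with known σ², precisions add: τ_n = τ₀ + n/σ².
So 1/σ₀² = 1/3.0861 − 27/86.0 = 0.324034 − 0.313953 = 0.010081.
Hence σ₀² = 1/0.010081 ≈ 99.2.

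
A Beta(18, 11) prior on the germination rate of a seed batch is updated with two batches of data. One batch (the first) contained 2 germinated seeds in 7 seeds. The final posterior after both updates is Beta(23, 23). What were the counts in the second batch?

Sequential conjugate updates are equivalent to a single update on the pooled data, so total successes = posterior α − prior α and total failures = posterior β − prior β.
Total across both batches: 23−18=5 germinated seeds, 23−11=12 non-germinating seeds.
Subtract the first batch: 5−2=3 germinated seeds and 12−5=7 non-germinating seeds.

3 germinated seeds and 7 non-germinating seeds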